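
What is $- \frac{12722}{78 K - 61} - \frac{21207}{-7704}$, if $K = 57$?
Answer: $- \frac{1672531}{11260680} \approx -0.14853$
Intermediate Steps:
$- \frac{12722}{78 K - 61} - \frac{21207}{-7704} = - \frac{12722}{78 \cdot 57 - 61} - \frac{21207}{-7704} = - \frac{12722}{4446 - 61} - - \frac{7069}{2568} = - \frac{12722}{4385} + \frac{7069}{2568} = - \frac{1672531}{11260680}$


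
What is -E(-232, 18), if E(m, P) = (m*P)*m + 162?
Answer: -968994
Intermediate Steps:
E(m, P) = 162 + P*m² (E(m, P) = (P*m)*m + 162 = P*m² + 162 = 162 + P*m²)
-E(-232, 18) = -(162 + 18*(-232)²) = -(162 + 18*53824) = -(162 + 968832) = -1*968994 = -968994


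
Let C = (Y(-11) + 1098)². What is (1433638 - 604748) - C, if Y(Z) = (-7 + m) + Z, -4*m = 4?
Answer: -335351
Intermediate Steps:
m = -1 (m = -¼*4 = -1)
Y(Z) = -8 + Z (Y(Z) = (-7 - 1) + Z = -8 + Z)
C = 1164241 (C = ((-8 - 11) + 1098)² = (-19 + 1098)² = 1079² = 1164241)
(1433638 - 604748) - C = (1433638 - 604748) - 1*1164241 = 828890 - 1164241 = -335351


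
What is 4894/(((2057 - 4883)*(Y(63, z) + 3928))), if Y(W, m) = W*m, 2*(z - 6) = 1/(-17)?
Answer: -83198/206779833 ≈ -0.00040235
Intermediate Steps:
z = 203/34 (z = 6 + (½)/(-17) = 6 + (½)*(-1/17) = 6 - 1/34 = 203/34 ≈ 5.9706)
4894/(((2057 - 4883)*(Y(63, z) + 3928))) = 4894/(((2057 - 4883)*(63*(203/34) + 3928))) = 4894/((-2826*(12789/34 + 3928))) = 4894/((-2826*146341/34)) = 4894/(-206779833/17) = 4894*(-17/206779833) = -83198/206779833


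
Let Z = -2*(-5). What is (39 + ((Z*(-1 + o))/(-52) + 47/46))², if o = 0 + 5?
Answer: 550981729/357604 ≈ 1540.8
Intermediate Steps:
Z = 10
o = 5
(39 + ((Z*(-1 + o))/(-52) + 47/46))² = (39 + ((10*(-1 + 5))/(-52) + 47/46))² = (39 + ((10*4)*(-1/52) + 47*(1/46)))² = (39 + (40*(-1/52) + 47/46))² = (39 + (-10/13 + 47/46))² = (39 + 151/598)² = (23473/598)² = 550981729/357604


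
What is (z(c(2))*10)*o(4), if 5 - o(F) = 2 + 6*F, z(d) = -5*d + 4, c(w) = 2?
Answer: 1260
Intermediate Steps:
z(d) = 4 - 5*d
o(F) = 3 - 6*F (o(F) = 5 - (2 + 6*F) = 5 + (-2 - 6*F) = 3 - 6*F)
(z(c(2))*10)*o(4) = ((4 - 5*2)*10)*(3 - 6*4) = ((4 - 10)*10)*(3 - 24) = -6*10*(-21) = -60*(-21) = 1260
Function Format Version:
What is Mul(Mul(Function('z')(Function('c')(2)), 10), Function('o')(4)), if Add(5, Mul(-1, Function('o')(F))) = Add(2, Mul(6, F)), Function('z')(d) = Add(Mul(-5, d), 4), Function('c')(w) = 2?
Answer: 1260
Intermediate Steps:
Function('z')(d) = Add(4, Mul(-5, d))
Function('o')(F) = Add(3, Mul(-6, F)) (Function('o')(F) = Add(5, Mul(-1, Add(2, Mul(6, F)))) = Add(5, Add(-2, Mul(-6, F))) = Add(3, Mul(-6, F)))
Mul(Mul(Function('z')(Function('c')(2)), 10), Function('o')(4)) = Mul(Mul(Add(4, Mul(-5, 2)), 10), Add(3, Mul(-6, 4))) = Mul(Mul(Add(4, -10), 10), Add(3, -24)) = Mul(Mul(-6, 10), -21) = Mul(-60, -21) = 1260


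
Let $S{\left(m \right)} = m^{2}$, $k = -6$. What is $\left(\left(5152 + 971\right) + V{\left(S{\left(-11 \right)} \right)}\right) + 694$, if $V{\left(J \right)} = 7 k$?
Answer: $6775$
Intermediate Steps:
$V{\left(J \right)} = -42$ ($V{\left(J \right)} = 7 \left(-6\right) = -42$)
$\left(\left(5152 + 971\right) + V{\left(S{\left(-11 \right)} \right)}\right) + 694 = \left(\left(5152 + 971\right) - 42\right) + 694 = \left(6123 - 42\right) + 694 = 6081 + 694 = 6775$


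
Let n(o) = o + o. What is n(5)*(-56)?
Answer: -560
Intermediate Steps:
n(o) = 2*o
n(5)*(-56) = (2*5)*(-56) = 10*(-56) = -560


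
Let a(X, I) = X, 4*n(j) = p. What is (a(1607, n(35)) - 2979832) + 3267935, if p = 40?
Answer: 289710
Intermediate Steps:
n(j) = 10 (n(j) = (¼)*40 = 10)
(a(1607, n(35)) - 2979832) + 3267935 = (1607 - 2979832) + 3267935 = -2978225 + 3267935 = 289710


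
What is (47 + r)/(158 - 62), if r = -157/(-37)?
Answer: 79/148 ≈ 0.53378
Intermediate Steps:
r = 157/37 (r = -157*(-1/37) = 157/37 ≈ 4.2432)
(47 + r)/(158 - 62) = (47 + 157/37)/(158 - 62) = (1896/37)/96 = (1/96)*(1896/37) = 79/148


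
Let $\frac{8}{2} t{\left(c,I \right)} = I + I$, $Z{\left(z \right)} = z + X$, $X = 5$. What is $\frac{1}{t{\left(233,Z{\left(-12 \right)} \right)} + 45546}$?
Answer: $\frac{2}{91085} \approx 2.1958 \cdot 10^{-5}$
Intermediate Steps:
$Z{\left(z \right)} = 5 + z$ ($Z{\left(z \right)} = z + 5 = 5 + z$)
$t{\left(c,I \right)} = \frac{I}{2}$ ($t{\left(c,I \right)} = \frac{I + I}{4} = \frac{2 I}{4} = \frac{I}{2}$)
$\frac{1}{t{\left(233,Z{\left(-12 \right)} \right)} + 45546} = \frac{1}{\frac{5 - 12}{2} + 45546} = \frac{1}{\frac{1}{2} \left(-7\right) + 45546} = \frac{1}{- \frac{7}{2} + 45546} = \frac{1}{\frac{91085}{2}} = \frac{2}{91085}$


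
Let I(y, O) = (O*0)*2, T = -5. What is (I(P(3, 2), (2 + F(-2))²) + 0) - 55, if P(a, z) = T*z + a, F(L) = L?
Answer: -55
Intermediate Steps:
P(a, z) = a - 5*z (P(a, z) = -5*z + a = a - 5*z)
I(y, O) = 0 (I(y, O) = 0*2 = 0)
(I(P(3, 2), (2 + F(-2))²) + 0) - 55 = (0 + 0) - 55 = 0 - 55 = -55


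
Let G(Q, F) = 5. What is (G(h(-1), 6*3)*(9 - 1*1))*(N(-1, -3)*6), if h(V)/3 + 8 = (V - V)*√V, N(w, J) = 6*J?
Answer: -4320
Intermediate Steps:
h(V) = -24 (h(V) = -24 + 3*((V - V)*√V) = -24 + 3*(0*√V) = -24 + 3*0 = -24 + 0 = -24)
(G(h(-1), 6*3)*(9 - 1*1))*(N(-1, -3)*6) = (5*(9 - 1*1))*((6*(-3))*6) = (5*(9 - 1))*(-18*6) = (5*8)*(-108) = 40*(-108) = -4320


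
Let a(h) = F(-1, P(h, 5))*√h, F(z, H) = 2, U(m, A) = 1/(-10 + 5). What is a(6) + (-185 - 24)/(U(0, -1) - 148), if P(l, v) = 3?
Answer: 55/39 + 2*√6 ≈ 6.3092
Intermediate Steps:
U(m, A) = -⅕ (U(m, A) = 1/(-5) = -⅕)
a(h) = 2*√h
a(6) + (-185 - 24)/(U(0, -1) - 148) = 2*√6 + (-185 - 24)/(-⅕ - 148) = 2*√6 - 209/(-741/5) = 2*√6 - 209*(-5/741) = 2*√6 + 55/39 = 55/39 + 2*√6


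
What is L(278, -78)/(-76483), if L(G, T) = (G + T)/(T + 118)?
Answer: -5/76483 ≈ -6.5374e-5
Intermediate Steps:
L(G, T) = (G + T)/(118 + T)
L(278, -78)/(-76483) = ((278 - 78)/(118 - 78))/(-76483) = (200/40)*(-1/76483) = ((1/40)*200)*(-1/76483) = 5*(-1/76483) = -5/76483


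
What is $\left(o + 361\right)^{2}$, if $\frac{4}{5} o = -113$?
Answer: $\frac{772641}{16} \approx 48290.0$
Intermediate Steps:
$o = - \frac{565}{4}$ ($o = \frac{5}{4} \left(-113\right) = - \frac{565}{4} \approx -141.25$)
$\left(o + 361\right)^{2} = \left(- \frac{565}{4} + 361\right)^{2} = \left(\frac{879}{4}\right)^{2} = \frac{772641}{16}$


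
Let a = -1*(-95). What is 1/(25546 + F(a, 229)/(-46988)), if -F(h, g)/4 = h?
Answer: 11747/300088957 ≈ 3.9145e-5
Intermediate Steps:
a = 95
F(h, g) = -4*h
1/(25546 + F(a, 229)/(-46988)) = 1/(25546 - 4*95/(-46988)) = 1/(25546 - 380*(-1/46988)) = 1/(25546 + 95/11747) = 1/(300088957/11747) = 11747/300088957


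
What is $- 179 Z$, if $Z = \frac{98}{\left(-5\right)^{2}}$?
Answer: $- \frac{17542}{25} \approx -701.68$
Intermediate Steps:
$Z = \frac{98}{25} \approx 3.92$
$- 179 Z = \left(-179\right) \frac{98}{25} = - \frac{17542}{25}$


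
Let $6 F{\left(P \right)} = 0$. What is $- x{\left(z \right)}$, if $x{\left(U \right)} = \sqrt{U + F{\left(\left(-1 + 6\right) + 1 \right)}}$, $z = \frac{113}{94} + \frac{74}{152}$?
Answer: $- \frac{\sqrt{5387469}}{1786} \approx -1.2996$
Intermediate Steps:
$z = \frac{6033}{3572}$ ($z = 113 \cdot \frac{1}{94} + 74 \cdot \frac{1}{152} = \frac{113}{94} + \frac{37}{76} = \frac{6033}{3572} \approx 1.689$)
$F{\left(P \right)} = 0$ ($F{\left(P \right)} = \frac{1}{6} \cdot 0 = 0$)
$x{\left(U \right)} = \sqrt{U}$ ($x{\left(U \right)} = \sqrt{U + 0} = \sqrt{U}$)
$- x{\left(z \right)} = - \sqrt{\frac{6033}{3572}} = - \frac{\sqrt{5387469}}{1786}$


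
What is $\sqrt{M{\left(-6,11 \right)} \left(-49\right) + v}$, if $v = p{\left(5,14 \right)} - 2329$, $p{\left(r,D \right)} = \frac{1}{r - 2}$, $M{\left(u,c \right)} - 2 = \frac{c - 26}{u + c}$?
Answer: $\frac{i \sqrt{20517}}{3} \approx 47.746 i$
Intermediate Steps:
$M{\left(u,c \right)} = 2 + \frac{-26 + c}{c + u}$ ($M{\left(u,c \right)} = 2 + \frac{c - 26}{u + c} = 2 + \frac{-26 + c}{c + u}$)
$p{\left(r,D \right)} = \frac{1}{-2 + r}$
$v = - \frac{6986}{3}$ ($v = \frac{1}{-2 + 5} - 2329 = \frac{1}{3} - 2329 = - \frac{6986}{3} \approx -2328.7$)
$\sqrt{M{\left(-6,11 \right)} \left(-49\right) + v} = \sqrt{\frac{-26 + 2 \left(-6\right) + 3 \cdot 11}{11 - 6} \left(-49\right) - \frac{6986}{3}} = \sqrt{\frac{-26 - 12 + 33}{5} \left(-49\right) - \frac{6986}{3}} = \sqrt{\frac{1}{5} \left(-5\right) \left(-49\right) - \frac{6986}{3}} = \sqrt{\left(-1\right) \left(-49\right) - \frac{6986}{3}} = \sqrt{49 - \frac{6986}{3}} = \sqrt{- \frac{6839}{3}} = \frac{i \sqrt{20517}}{3}$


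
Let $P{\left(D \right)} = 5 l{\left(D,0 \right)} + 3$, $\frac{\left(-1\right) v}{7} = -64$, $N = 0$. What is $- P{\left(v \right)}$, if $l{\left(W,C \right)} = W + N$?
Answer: $-2243$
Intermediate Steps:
$l{\left(W,C \right)} = W$ ($l{\left(W,C \right)} = W + 0 = W$)
$v = 448$ ($v = \left(-7\right) \left(-64\right) = 448$)
$P{\left(D \right)} = 3 + 5 D$ ($P{\left(D \right)} = 5 D + 3 = 3 + 5 D$)
$- P{\left(v \right)} = - (3 + 5 \cdot 448) = - (3 + 2240) = \left(-1\right) 2243 = -2243$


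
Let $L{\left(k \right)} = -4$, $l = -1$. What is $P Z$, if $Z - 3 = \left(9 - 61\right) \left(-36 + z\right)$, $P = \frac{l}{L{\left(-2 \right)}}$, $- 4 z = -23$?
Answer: $394$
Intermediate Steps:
$z = \frac{23}{4}$ ($z = \left(- \frac{1}{4}\right) \left(-23\right) = \frac{23}{4} \approx 5.75$)
$P = \frac{1}{4}$ ($P = - \frac{1}{-4} = \left(-1\right) \left(- \frac{1}{4}\right) = \frac{1}{4} \approx 0.25$)
$Z = 1576$ ($Z = 3 + \left(9 - 61\right) \left(-36 + \frac{23}{4}\right) = 3 - -1573 = 3 + 1573 = 1576$)
$P Z = \frac{1}{4} \cdot 1576 = 394$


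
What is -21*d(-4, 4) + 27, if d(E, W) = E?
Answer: 111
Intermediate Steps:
-21*d(-4, 4) + 27 = -21*(-4) + 27 = 84 + 27 = 111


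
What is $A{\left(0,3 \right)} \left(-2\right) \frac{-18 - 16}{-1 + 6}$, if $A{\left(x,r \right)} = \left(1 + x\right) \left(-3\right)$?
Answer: $- \frac{204}{5} \approx -40.8$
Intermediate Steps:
$A{\left(x,r \right)} = -3 - 3 x$
$A{\left(0,3 \right)} \left(-2\right) \frac{-18 - 16}{-1 + 6} = \left(-3 - 0\right) \left(-2\right) \frac{-18 - 16}{-1 + 6} = \left(-3 + 0\right) \left(-2\right) \left(- \frac{34}{5}\right) = \left(-3\right) \left(-2\right) \left(\left(-34\right) \frac{1}{5}\right) = 6 \left(- \frac{34}{5}\right) = - \frac{204}{5}$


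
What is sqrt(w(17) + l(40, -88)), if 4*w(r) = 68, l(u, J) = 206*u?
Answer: sqrt(8257) ≈ 90.868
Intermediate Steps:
w(r) = 17 (w(r) = (1/4)*68 = 17)
sqrt(w(17) + l(40, -88)) = sqrt(17 + 206*40) = sqrt(17 + 8240) = sqrt(8257)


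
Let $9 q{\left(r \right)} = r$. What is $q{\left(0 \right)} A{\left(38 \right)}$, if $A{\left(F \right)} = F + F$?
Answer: $0$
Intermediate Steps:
$q{\left(r \right)} = \frac{r}{9}$
$A{\left(F \right)} = 2 F$
$q{\left(0 \right)} A{\left(38 \right)} = \frac{1}{9} \cdot 0 \cdot 2 \cdot 38 = 0 \cdot 76 = 0$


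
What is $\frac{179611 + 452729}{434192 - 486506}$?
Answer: $- \frac{105390}{8719} \approx -12.087$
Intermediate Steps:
$\frac{179611 + 452729}{434192 - 486506} = \frac{632340}{-52314} = 632340 \left(- \frac{1}{52314}\right) = - \frac{105390}{8719}$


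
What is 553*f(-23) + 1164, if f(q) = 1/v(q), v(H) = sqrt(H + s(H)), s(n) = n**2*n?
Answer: 1164 - 553*I*sqrt(12190)/12190 ≈ 1164.0 - 5.0087*I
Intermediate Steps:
s(n) = n**3
v(H) = sqrt(H + H**3)
f(q) = 1/sqrt(q + q**3) (f(q) = 1/(sqrt(q + q**3)) = 1/sqrt(q + q**3))
553*f(-23) + 1164 = 553/sqrt(-23 + (-23)**3) + 1164 = 553/sqrt(-23 - 12167) + 1164 = 553/sqrt(-12190) + 1164 = 553*(-I*sqrt(12190)/12190) + 1164 = -553*I*sqrt(12190)/12190 + 1164 = 1164 - 553*I*sqrt(12190)/12190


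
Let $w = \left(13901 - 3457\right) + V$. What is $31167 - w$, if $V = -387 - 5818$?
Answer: $26928$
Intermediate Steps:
$V = -6205$
$w = 4239$ ($w = \left(13901 - 3457\right) - 6205 = 10444 - 6205 = 4239$)
$31167 - w = 31167 - 4239 = 26928$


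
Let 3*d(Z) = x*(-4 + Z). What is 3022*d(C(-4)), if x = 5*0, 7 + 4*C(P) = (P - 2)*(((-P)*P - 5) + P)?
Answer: 0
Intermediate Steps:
C(P) = -7/4 + (-2 + P)*(-5 + P - P**2)/4 (C(P) = -7/4 + ((P - 2)*(((-P)*P - 5) + P))/4 = -7/4 + ((-2 + P)*((-P**2 - 5) + P))/4 = -7/4 + ((-2 + P)*((-5 - P**2) + P))/4 = -7/4 + ((-2 + P)*(-5 + P - P**2))/4 = -7/4 + (-2 + P)*(-5 + P - P**2)/4)
x = 0
d(Z) = 0 (d(Z) = (0*(-4 + Z))/3 = (1/3)*0 = 0)
3022*d(C(-4)) = 3022*0 = 0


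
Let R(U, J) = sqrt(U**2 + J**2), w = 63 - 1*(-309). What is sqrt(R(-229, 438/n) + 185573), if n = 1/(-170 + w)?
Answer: sqrt(185573 + sqrt(7828055017)) ≈ 523.50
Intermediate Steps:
w = 372 (w = 63 + 309 = 372)
n = 1/202 (n = 1/(-170 + 372) = 1/202 ≈ 0.0049505)
R(U, J) = sqrt(J**2 + U**2)
sqrt(R(-229, 438/n) + 185573) = sqrt(sqrt((438/(1/202))**2 + (-229)**2) + 185573) = sqrt(sqrt((438*202)**2 + 52441) + 185573) = sqrt(sqrt(88476**2 + 52441) + 185573) = sqrt(sqrt(7828002576 + 52441) + 185573) = sqrt(sqrt(7828055017) + 185573) = sqrt(185573 + sqrt(7828055017))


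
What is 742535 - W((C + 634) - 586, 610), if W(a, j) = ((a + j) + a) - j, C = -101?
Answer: 742641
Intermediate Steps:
W(a, j) = 2*a (W(a, j) = (j + 2*a) - j = 2*a)
742535 - W((C + 634) - 586, 610) = 742535 - 2*((-101 + 634) - 586) = 742535 - 2*(533 - 586) = 742535 - 2*(-53) = 742535 - 1*(-106) = 742535 + 106 = 742641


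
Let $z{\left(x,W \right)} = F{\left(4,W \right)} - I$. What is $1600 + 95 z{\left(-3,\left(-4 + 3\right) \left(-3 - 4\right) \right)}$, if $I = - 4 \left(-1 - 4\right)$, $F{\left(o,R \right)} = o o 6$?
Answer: $8820$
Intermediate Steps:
$F{\left(o,R \right)} = 6 o^{2}$ ($F{\left(o,R \right)} = o^{2} \cdot 6 = 6 o^{2}$)
$I = 20$ ($I = \left(-4\right) \left(-5\right) = 20$)
$z{\left(x,W \right)} = 76$ ($z{\left(x,W \right)} = 6 \cdot 4^{2} - 20 = 6 \cdot 16 - 20 = 96 - 20 = 76$)
$1600 + 95 z{\left(-3,\left(-4 + 3\right) \left(-3 - 4\right) \right)} = 1600 + 95 \cdot 76 = 1600 + 7220 = 8820$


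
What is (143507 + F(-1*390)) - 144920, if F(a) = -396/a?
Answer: -91779/65 ≈ -1412.0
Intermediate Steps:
(143507 + F(-1*390)) - 144920 = (143507 - 396/((-1*390))) - 144920 = (143507 - 396/(-390)) - 144920 = (143507 - 396*(-1/390)) - 144920 = (143507 + 66/65) - 144920 = 9328021/65 - 144920 = -91779/65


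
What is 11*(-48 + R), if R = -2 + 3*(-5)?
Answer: -715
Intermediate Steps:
R = -17 (R = -2 - 15 = -17)
11*(-48 + R) = 11*(-48 - 17) = 11*(-65) = -715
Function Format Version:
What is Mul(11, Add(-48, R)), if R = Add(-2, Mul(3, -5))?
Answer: -715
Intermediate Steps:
R = -17 (R = Add(-2, -15) = -17)
Mul(11, Add(-48, R)) = Mul(11, Add(-48, -17)) = Mul(11, -65) = -715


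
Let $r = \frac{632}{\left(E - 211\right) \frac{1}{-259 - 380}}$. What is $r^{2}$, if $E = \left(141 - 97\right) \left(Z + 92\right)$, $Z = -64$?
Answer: $\frac{163093207104}{1042441} \approx 1.5645 \cdot 10^{5}$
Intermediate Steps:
$E = 1232$ ($E = \left(141 - 97\right) \left(-64 + 92\right) = 44 \cdot 28 = 1232$)
$r = - \frac{403848}{1021}$ ($r = \frac{632}{\left(1232 - 211\right) \frac{1}{-259 - 380}} = \frac{632}{1021 \frac{1}{-639}} = \frac{632}{1021 \left(- \frac{1}{639}\right)} = \frac{632}{- \frac{1021}{639}} = 632 \left(- \frac{639}{1021}\right) = - \frac{403848}{1021} \approx -395.54$)
$r^{2} = \left(- \frac{403848}{1021}\right)^{2} = \frac{163093207104}{1042441}$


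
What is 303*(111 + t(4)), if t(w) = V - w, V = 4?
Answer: 33633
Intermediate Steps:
t(w) = 4 - w
303*(111 + t(4)) = 303*(111 + (4 - 1*4)) = 303*(111 + (4 - 4)) = 303*(111 + 0) = 303*111 = 33633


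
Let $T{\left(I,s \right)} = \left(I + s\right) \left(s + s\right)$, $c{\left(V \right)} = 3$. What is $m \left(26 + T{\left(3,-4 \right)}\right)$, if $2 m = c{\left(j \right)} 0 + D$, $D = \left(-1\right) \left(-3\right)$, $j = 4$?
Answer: $51$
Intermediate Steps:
$D = 3$
$m = \frac{3}{2}$ ($m = \frac{3 \cdot 0 + 3}{2} = \frac{0 + 3}{2} = \frac{1}{2} \cdot 3 = \frac{3}{2} \approx 1.5$)
$T{\left(I,s \right)} = 2 s \left(I + s\right)$ ($T{\left(I,s \right)} = \left(I + s\right) 2 s = 2 s \left(I + s\right)$)
$m \left(26 + T{\left(3,-4 \right)}\right) = \frac{3 \left(26 + 2 \left(-4\right) \left(3 - 4\right)\right)}{2} = \frac{3 \left(26 + 2 \left(-4\right) \left(-1\right)\right)}{2} = \frac{3 \left(26 + 8\right)}{2} = \frac{3}{2} \cdot 34 = 51$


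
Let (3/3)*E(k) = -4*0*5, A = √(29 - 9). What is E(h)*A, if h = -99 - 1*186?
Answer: 0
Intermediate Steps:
h = -285 (h = -99 - 186 = -285)
A = 2*√5 (A = √20 = 2*√5 ≈ 4.4721)
E(k) = 0 (E(k) = -4*0*5 = 0*5 = 0)
E(h)*A = 0*(2*√5) = 0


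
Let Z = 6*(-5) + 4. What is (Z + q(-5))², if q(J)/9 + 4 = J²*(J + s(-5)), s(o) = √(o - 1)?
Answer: 1105219 - 534150*I*√6 ≈ 1.1052e+6 - 1.3084e+6*I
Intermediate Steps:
s(o) = √(-1 + o)
Z = -26 (Z = -30 + 4 = -26)
q(J) = -36 + 9*J²*(J + I*√6) (q(J) = -36 + 9*(J²*(J + √(-1 - 5))) = -36 + 9*(J²*(J + √(-6))) = -36 + 9*(J²*(J + I*√6)) = -36 + 9*J²*(J + I*√6))
(Z + q(-5))² = (-26 + (-36 + 9*(-5)³ + 9*I*√6*(-5)²))² = (-26 + (-36 + 9*(-125) + 9*I*√6*25))² = (-26 + (-36 - 1125 + 225*I*√6))² = (-26 + (-1161 + 225*I*√6))² = (-1187 + 225*I*√6)²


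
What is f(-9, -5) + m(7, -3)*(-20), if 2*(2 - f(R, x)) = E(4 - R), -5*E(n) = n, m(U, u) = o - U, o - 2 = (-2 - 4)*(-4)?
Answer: -3767/10 ≈ -376.70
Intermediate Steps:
o = 26 (o = 2 + (-2 - 4)*(-4) = 2 - 6*(-4) = 2 + 24 = 26)
m(U, u) = 26 - U
E(n) = -n/5
f(R, x) = 12/5 - R/10 (f(R, x) = 2 - (-1)*(4 - R)/10 = 2 - (-⅘ + R/5)/2 = 2 + (⅖ - R/10) = 12/5 - R/10)
f(-9, -5) + m(7, -3)*(-20) = (12/5 - ⅒*(-9)) + (26 - 1*7)*(-20) = (12/5 + 9/10) + (26 - 7)*(-20) = 33/10 + 19*(-20) = 33/10 - 380 = -3767/10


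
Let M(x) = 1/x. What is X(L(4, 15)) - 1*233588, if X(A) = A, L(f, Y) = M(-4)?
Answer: -934353/4 ≈ -2.3359e+5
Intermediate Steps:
L(f, Y) = -¼ (L(f, Y) = 1/(-4) = -¼)
X(L(4, 15)) - 1*233588 = -¼ - 1*233588 = -¼ - 233588 = -934353/4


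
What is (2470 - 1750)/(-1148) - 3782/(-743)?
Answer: 951694/213241 ≈ 4.4630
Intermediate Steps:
(2470 - 1750)/(-1148) - 3782/(-743) = 720*(-1/1148) - 3782*(-1/743) = -180/287 + 3782/743 = 951694/213241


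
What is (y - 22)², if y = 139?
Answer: 13689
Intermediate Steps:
(y - 22)² = (139 - 22)² = 117² = 13689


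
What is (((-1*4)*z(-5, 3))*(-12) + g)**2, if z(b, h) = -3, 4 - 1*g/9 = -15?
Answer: 729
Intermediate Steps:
g = 171 (g = 36 - 9*(-15) = 36 + 135 = 171)
(((-1*4)*z(-5, 3))*(-12) + g)**2 = ((-1*4*(-3))*(-12) + 171)**2 = (-4*(-3)*(-12) + 171)**2 = (12*(-12) + 171)**2 = (-144 + 171)**2 = 27**2 = 729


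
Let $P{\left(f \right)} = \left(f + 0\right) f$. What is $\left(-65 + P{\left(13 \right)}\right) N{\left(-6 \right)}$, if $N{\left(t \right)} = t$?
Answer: $-624$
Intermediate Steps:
$P{\left(f \right)} = f^{2}$ ($P{\left(f \right)} = f f = f^{2}$)
$\left(-65 + P{\left(13 \right)}\right) N{\left(-6 \right)} = \left(-65 + 13^{2}\right) \left(-6\right) = \left(-65 + 169\right) \left(-6\right) = 104 \left(-6\right) = -624$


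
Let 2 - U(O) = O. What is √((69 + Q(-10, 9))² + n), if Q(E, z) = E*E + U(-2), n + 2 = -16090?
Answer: √13837 ≈ 117.63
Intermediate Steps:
U(O) = 2 - O
n = -16092 (n = -2 - 16090 = -16092)
Q(E, z) = 4 + E² (Q(E, z) = E*E + (2 - 1*(-2)) = E² + (2 + 2) = E² + 4 = 4 + E²)
√((69 + Q(-10, 9))² + n) = √((69 + (4 + (-10)²))² - 16092) = √((69 + (4 + 100))² - 16092) = √((69 + 104)² - 16092) = √(173² - 16092) = √(29929 - 16092) = √13837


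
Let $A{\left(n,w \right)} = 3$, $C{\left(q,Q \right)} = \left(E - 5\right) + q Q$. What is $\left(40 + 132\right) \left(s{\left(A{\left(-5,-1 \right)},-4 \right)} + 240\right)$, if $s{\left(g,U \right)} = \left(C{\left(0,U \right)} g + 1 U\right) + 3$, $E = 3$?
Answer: $40076$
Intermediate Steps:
$C{\left(q,Q \right)} = -2 + Q q$ ($C{\left(q,Q \right)} = \left(3 - 5\right) + q Q = -2 + Q q$)
$s{\left(g,U \right)} = 3 + U - 2 g$ ($s{\left(g,U \right)} = \left(\left(-2 + U 0\right) g + 1 U\right) + 3 = \left(\left(-2 + 0\right) g + U\right) + 3 = \left(- 2 g + U\right) + 3 = \left(U - 2 g\right) + 3 = 3 + U - 2 g$)
$\left(40 + 132\right) \left(s{\left(A{\left(-5,-1 \right)},-4 \right)} + 240\right) = \left(40 + 132\right) \left(\left(3 - 4 - 6\right) + 240\right) = 172 \left(\left(3 - 4 - 6\right) + 240\right) = 172 \left(-7 + 240\right) = 172 \cdot 233 = 40076$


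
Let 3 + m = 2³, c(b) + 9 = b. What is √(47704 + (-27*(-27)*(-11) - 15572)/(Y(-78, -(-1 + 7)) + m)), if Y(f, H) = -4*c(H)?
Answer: √200015985/65 ≈ 217.58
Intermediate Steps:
c(b) = -9 + b
m = 5 (m = -3 + 2³ = -3 + 8 = 5)
Y(f, H) = 36 - 4*H (Y(f, H) = -4*(-9 + H) = 36 - 4*H)
√(47704 + (-27*(-27)*(-11) - 15572)/(Y(-78, -(-1 + 7)) + m)) = √(47704 + (-27*(-27)*(-11) - 15572)/((36 - (-4)*(-1 + 7)) + 5)) = √(47704 + (729*(-11) - 15572)/((36 - (-4)*6) + 5)) = √(47704 + (-8019 - 15572)/((36 - 4*(-6)) + 5)) = √(47704 - 23591/((36 + 24) + 5)) = √(47704 - 23591/(60 + 5)) = √(47704 - 23591/65) = √(3077169/65) = √200015985/65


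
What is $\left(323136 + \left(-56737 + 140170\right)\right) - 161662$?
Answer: $244907$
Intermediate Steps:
$\left(323136 + \left(-56737 + 140170\right)\right) - 161662 = \left(323136 + 83433\right) - 161662 = 406569 - 161662 = 244907$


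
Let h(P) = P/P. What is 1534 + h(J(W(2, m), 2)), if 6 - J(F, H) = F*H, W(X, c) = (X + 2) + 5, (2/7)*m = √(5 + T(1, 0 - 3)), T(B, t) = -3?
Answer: 1535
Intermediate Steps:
m = 7*√2/2 (m = 7*√(5 - 3)/2 = 7*√2/2 ≈ 4.9497)
W(X, c) = 7 + X (W(X, c) = (2 + X) + 5 = 7 + X)
J(F, H) = 6 - F*H
h(P) = 1
1534 + h(J(W(2, m), 2)) = 1534 + 1 = 1535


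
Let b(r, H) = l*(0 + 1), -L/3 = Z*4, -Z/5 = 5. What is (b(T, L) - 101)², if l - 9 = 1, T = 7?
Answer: 8281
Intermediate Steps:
Z = -25 (Z = -5*5 = -25)
l = 10 (l = 9 + 1 = 10)
L = 300 (L = -(-75)*4 = -3*(-100) = 300)
b(r, H) = 10 (b(r, H) = 10*(0 + 1) = 10*1 = 10)
(b(T, L) - 101)² = (10 - 101)² = (-91)² = 8281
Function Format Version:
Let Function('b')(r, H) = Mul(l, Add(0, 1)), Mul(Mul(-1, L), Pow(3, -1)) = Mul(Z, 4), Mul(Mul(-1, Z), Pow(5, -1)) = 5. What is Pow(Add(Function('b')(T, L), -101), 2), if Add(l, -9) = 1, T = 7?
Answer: 8281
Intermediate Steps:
Z = -25 (Z = Mul(-5, 5) = -25)
l = 10 (l = Add(9, 1) = 10)
L = 300 (L = Mul(-3, Mul(-25, 4)) = Mul(-3, -100) = 300)
Function('b')(r, H) = 10 (Function('b')(r, H) = Mul(10, Add(0, 1)) = Mul(10, 1) = 10)
Pow(Add(Function('b')(T, L), -101), 2) = Pow(Add(10, -101), 2) = Pow(-91, 2) = 8281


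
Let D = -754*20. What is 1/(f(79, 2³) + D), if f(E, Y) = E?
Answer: -1/15001 ≈ -6.6662e-5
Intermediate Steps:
D = -15080
1/(f(79, 2³) + D) = 1/(79 - 15080) = 1/(-15001) = -1/15001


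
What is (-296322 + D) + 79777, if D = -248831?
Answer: -465376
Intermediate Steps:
(-296322 + D) + 79777 = (-296322 - 248831) + 79777 = -545153 + 79777 = -465376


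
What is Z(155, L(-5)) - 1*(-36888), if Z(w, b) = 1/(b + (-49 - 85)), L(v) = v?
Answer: 5127431/139 ≈ 36888.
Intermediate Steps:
Z(w, b) = 1/(-134 + b) (Z(w, b) = 1/(b - 134) = 1/(-134 + b))
Z(155, L(-5)) - 1*(-36888) = 1/(-134 - 5) - 1*(-36888) = 1/(-139) + 36888 = -1/139 + 36888 = 5127431/139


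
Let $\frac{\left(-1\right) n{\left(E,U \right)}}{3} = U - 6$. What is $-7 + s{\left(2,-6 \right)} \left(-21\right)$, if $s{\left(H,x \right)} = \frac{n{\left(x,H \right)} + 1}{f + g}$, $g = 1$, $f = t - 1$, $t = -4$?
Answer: $\frac{245}{4} \approx 61.25$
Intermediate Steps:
$n{\left(E,U \right)} = 18 - 3 U$ ($n{\left(E,U \right)} = - 3 \left(U - 6\right) = - 3 \left(-6 + U\right) = 18 - 3 U$)
$f = -5$ ($f = -4 - 1 = -5$)
$s{\left(H,x \right)} = - \frac{19}{4} + \frac{3 H}{4}$ ($s{\left(H,x \right)} = \frac{\left(18 - 3 H\right) + 1}{-5 + 1} = \frac{19 - 3 H}{-4} = \left(19 - 3 H\right) \left(- \frac{1}{4}\right) = - \frac{19}{4} + \frac{3 H}{4}$)
$-7 + s{\left(2,-6 \right)} \left(-21\right) = -7 + \left(- \frac{19}{4} + \frac{3}{4} \cdot 2\right) \left(-21\right) = -7 + \left(- \frac{19}{4} + \frac{3}{2}\right) \left(-21\right) = -7 - - \frac{273}{4} = -7 + \frac{273}{4} = \frac{245}{4}$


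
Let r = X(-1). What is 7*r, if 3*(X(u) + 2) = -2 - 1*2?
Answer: -70/3 ≈ -23.333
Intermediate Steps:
X(u) = -10/3 (X(u) = -2 + (-2 - 1*2)/3 = -2 + (-2 - 2)/3 = -2 + (⅓)*(-4) = -2 - 4/3 = -10/3)
r = -10/3 ≈ -3.3333
7*r = 7*(-10/3) = -70/3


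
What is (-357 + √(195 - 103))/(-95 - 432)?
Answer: 21/31 - 2*√23/527 ≈ 0.65922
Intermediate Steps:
(-357 + √(195 - 103))/(-95 - 432) = (-357 + √92)/(-527) = (-357 + 2*√23)*(-1/527) = 21/31 - 2*√23/527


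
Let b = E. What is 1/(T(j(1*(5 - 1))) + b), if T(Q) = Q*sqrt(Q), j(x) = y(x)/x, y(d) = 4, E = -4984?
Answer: -1/4983 ≈ -0.00020068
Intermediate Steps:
b = -4984
j(x) = 4/x
T(Q) = Q**(3/2)
1/(T(j(1*(5 - 1))) + b) = 1/((4/((1*(5 - 1))))**(3/2) - 4984) = 1/((4/((1*4)))**(3/2) - 4984) = 1/((4/4)**(3/2) - 4984) = 1/((4*(1/4))**(3/2) - 4984) = 1/(1**(3/2) - 4984) = 1/(1 - 4984) = 1/(-4983) = -1/4983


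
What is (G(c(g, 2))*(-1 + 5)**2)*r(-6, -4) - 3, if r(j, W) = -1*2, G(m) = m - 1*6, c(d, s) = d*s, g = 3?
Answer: -3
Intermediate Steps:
G(m) = -6 + m (G(m) = m - 6 = -6 + m)
r(j, W) = -2
(G(c(g, 2))*(-1 + 5)**2)*r(-6, -4) - 3 = ((-6 + 3*2)*(-1 + 5)**2)*(-2) - 3 = ((-6 + 6)*4**2)*(-2) - 3 = (0*16)*(-2) - 3 = 0*(-2) - 3 = 0 - 3 = -3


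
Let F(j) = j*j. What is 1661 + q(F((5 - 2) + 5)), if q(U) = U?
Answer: 1725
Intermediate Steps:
F(j) = j²
1661 + q(F((5 - 2) + 5)) = 1661 + ((5 - 2) + 5)² = 1661 + (3 + 5)² = 1661 + 8² = 1661 + 64 = 1725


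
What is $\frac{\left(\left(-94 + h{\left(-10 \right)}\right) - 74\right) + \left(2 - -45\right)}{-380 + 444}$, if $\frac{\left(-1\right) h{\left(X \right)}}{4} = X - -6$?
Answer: $- \frac{105}{64} \approx -1.6406$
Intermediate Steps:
$h{\left(X \right)} = -24 - 4 X$ ($h{\left(X \right)} = - 4 \left(X - -6\right) = - 4 \left(X + 6\right) = - 4 \left(6 + X\right) = -24 - 4 X$)
$\frac{\left(\left(-94 + h{\left(-10 \right)}\right) - 74\right) + \left(2 - -45\right)}{-380 + 444} = \frac{\left(\left(-94 - -16\right) - 74\right) + \left(2 - -45\right)}{-380 + 444} = \frac{\left(\left(-94 + \left(-24 + 40\right)\right) - 74\right) + \left(2 + 45\right)}{64} = \left(\left(\left(-94 + 16\right) - 74\right) + 47\right) \frac{1}{64} = \left(\left(-78 - 74\right) + 47\right) \frac{1}{64} = \left(-152 + 47\right) \frac{1}{64} = \left(-105\right) \frac{1}{64} = - \frac{105}{64}$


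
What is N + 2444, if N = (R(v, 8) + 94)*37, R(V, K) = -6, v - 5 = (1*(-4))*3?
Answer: 5700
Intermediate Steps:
v = -7 (v = 5 + (1*(-4))*3 = 5 - 4*3 = 5 - 12 = -7)
N = 3256 (N = (-6 + 94)*37 = 88*37 = 3256)
N + 2444 = 3256 + 2444 = 5700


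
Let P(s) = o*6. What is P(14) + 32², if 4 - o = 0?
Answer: 1048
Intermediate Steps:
o = 4 (o = 4 - 1*0 = 4 + 0 = 4)
P(s) = 24 (P(s) = 4*6 = 24)
P(14) + 32² = 24 + 32² = 24 + 1024 = 1048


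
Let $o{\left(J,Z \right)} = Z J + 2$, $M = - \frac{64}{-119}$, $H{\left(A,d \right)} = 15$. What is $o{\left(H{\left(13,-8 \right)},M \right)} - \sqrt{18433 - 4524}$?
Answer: $\frac{1198}{119} - \sqrt{13909} \approx -107.87$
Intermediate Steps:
$M = \frac{64}{119}$ ($M = \left(-64\right) \left(- \frac{1}{119}\right) = \frac{64}{119} \approx 0.53782$)
$o{\left(J,Z \right)} = 2 + J Z$ ($o{\left(J,Z \right)} = J Z + 2 = 2 + J Z$)
$o{\left(H{\left(13,-8 \right)},M \right)} - \sqrt{18433 - 4524} = \left(2 + 15 \cdot \frac{64}{119}\right) - \sqrt{18433 - 4524} = \left(2 + \frac{960}{119}\right) - \sqrt{13909} = \frac{1198}{119} - \sqrt{13909}$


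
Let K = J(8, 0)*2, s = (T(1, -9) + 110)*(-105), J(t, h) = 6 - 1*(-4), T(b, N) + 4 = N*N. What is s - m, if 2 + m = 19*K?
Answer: -20013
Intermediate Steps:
T(b, N) = -4 + N² (T(b, N) = -4 + N*N = -4 + N²)
J(t, h) = 10 (J(t, h) = 6 + 4 = 10)
s = -19635 (s = ((-4 + (-9)²) + 110)*(-105) = ((-4 + 81) + 110)*(-105) = (77 + 110)*(-105) = 187*(-105) = -19635)
K = 20 (K = 10*2 = 20)
m = 378 (m = -2 + 19*20 = -2 + 380 = 378)
s - m = -19635 - 1*378 = -19635 - 378 = -20013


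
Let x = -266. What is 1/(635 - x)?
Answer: 1/901 ≈ 0.0011099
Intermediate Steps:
1/(635 - x) = 1/(635 - 1*(-266)) = 1/(635 + 266) = 1/901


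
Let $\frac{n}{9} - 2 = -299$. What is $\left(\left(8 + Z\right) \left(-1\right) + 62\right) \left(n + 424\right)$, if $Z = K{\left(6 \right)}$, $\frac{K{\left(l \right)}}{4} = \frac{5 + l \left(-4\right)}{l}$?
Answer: $- \frac{449800}{3} \approx -1.4993 \cdot 10^{5}$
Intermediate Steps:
$n = -2673$ ($n = 18 + 9 \left(-299\right) = 18 - 2691 = -2673$)
$K{\left(l \right)} = \frac{4 \left(5 - 4 l\right)}{l}$ ($K{\left(l \right)} = 4 \frac{5 + l \left(-4\right)}{l} = 4 \frac{5 - 4 l}{l} = \frac{4 \left(5 - 4 l\right)}{l}$)
$Z = - \frac{38}{3}$ ($Z = -16 + \frac{20}{6} = -16 + 20 \cdot \frac{1}{6} = -16 + \frac{10}{3} = - \frac{38}{3} \approx -12.667$)
$\left(\left(8 + Z\right) \left(-1\right) + 62\right) \left(n + 424\right) = \left(\left(8 - \frac{38}{3}\right) \left(-1\right) + 62\right) \left(-2673 + 424\right) = \left(\left(- \frac{14}{3}\right) \left(-1\right) + 62\right) \left(-2249\right) = \left(\frac{14}{3} + 62\right) \left(-2249\right) = \frac{200}{3} \left(-2249\right) = - \frac{449800}{3}$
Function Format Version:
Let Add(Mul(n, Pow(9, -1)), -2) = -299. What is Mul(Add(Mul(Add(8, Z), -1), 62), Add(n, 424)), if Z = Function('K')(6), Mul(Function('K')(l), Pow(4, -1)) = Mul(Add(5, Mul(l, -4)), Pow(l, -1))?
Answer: Rational(-449800, 3) ≈ -1.4993e+5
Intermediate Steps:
n = -2673 (n = Add(18, Mul(9, -299)) = Add(18, -2691) = -2673)
Function('K')(l) = Mul(4, Pow(l, -1), Add(5, Mul(-4, l))) (Function('K')(l) = Mul(4, Mul(Add(5, Mul(l, -4)), Pow(l, -1))) = Mul(4, Mul(Add(5, Mul(-4, l)), Pow(l, -1))) = Mul(4, Mul(Pow(l, -1), Add(5, Mul(-4, l)))) = Mul(4, Pow(l, -1), Add(5, Mul(-4, l))))
Z = Rational(-38, 3) (Z = Add(-16, Mul(20, Pow(6, -1))) = Add(-16, Mul(20, Rational(1, 6))) = Add(-16, Rational(10, 3)) = Rational(-38, 3) ≈ -12.667)
Mul(Add(Mul(Add(8, Z), -1), 62), Add(n, 424)) = Mul(Add(Mul(Add(8, Rational(-38, 3)), -1), 62), Add(-2673, 424)) = Mul(Add(Mul(Rational(-14, 3), -1), 62), -2249) = Mul(Add(Rational(14, 3), 62), -2249) = Mul(Rational(200, 3), -2249) = Rational(-449800, 3)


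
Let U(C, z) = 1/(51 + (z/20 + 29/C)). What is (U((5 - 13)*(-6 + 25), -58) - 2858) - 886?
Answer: -136322024/36411 ≈ -3744.0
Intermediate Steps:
U(C, z) = 1/(51 + 29/C + z/20) (U(C, z) = 1/(51 + (z*(1/20) + 29/C)) = 1/(51 + (z/20 + 29/C)) = 1/(51 + (29/C + z/20)) = 1/(51 + 29/C + z/20))
(U((5 - 13)*(-6 + 25), -58) - 2858) - 886 = (20*((5 - 13)*(-6 + 25))/(580 + 1020*((5 - 13)*(-6 + 25)) + ((5 - 13)*(-6 + 25))*(-58)) - 2858) - 886 = (20*(-8*19)/(580 + 1020*(-8*19) - 8*19*(-58)) - 2858) - 886 = (20*(-152)/(580 + 1020*(-152) - 152*(-58)) - 2858) - 886 = (20*(-152)/(580 - 155040 + 8816) - 2858) - 886 = (20*(-152)/(-145644) - 2858) - 886 = (20*(-152)*(-1/145644) - 2858) - 886 = (760/36411 - 2858) - 886 = -104061878/36411 - 886 = -136322024/36411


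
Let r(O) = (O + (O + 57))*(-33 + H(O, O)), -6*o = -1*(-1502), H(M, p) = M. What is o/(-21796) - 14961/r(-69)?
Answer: -54003617/30013092 ≈ -1.7993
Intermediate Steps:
o = -751/3 (o = -(-1)*(-1502)/6 = -⅙*1502 = -751/3 ≈ -250.33)
r(O) = (-33 + O)*(57 + 2*O) (r(O) = (O + (O + 57))*(-33 + O) = (O + (57 + O))*(-33 + O) = (57 + 2*O)*(-33 + O) = (-33 + O)*(57 + 2*O))
o/(-21796) - 14961/r(-69) = -751/3/(-21796) - 14961/(-1881 - 9*(-69) + 2*(-69)²) = -751/3*(-1/21796) - 14961/(-1881 + 621 + 2*4761) = 751/65388 - 14961/(-1881 + 621 + 9522) = 751/65388 - 14961/8262 = 751/65388 - 14961*1/8262 = 751/65388 - 4987/2754 = -54003617/30013092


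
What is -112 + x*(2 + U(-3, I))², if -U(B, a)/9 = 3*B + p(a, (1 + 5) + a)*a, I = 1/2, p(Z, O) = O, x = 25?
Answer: 1153833/16 ≈ 72115.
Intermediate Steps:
I = ½ (I = 1*(½) = ½ ≈ 0.50000)
U(B, a) = -27*B - 9*a*(6 + a) (U(B, a) = -9*(3*B + ((1 + 5) + a)*a) = -9*(3*B + (6 + a)*a) = -9*(3*B + a*(6 + a)) = -27*B - 9*a*(6 + a))
-112 + x*(2 + U(-3, I))² = -112 + 25*(2 + (-27*(-3) - 9*½*(6 + ½)))² = -112 + 25*(2 + (81 - 9*½*13/2))² = -112 + 25*(2 + (81 - 117/4))² = -112 + 25*(2 + 207/4)² = -112 + 25*(215/4)² = -112 + 25*(46225/16) = -112 + 1155625/16 = 1153833/16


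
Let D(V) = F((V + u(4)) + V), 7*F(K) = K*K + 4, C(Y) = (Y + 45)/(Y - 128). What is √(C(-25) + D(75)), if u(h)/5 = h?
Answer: 2*√131559617/357 ≈ 64.257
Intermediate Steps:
C(Y) = (45 + Y)/(-128 + Y)
u(h) = 5*h
F(K) = 4/7 + K²/7 (F(K) = (K*K + 4)/7 = (K² + 4)/7 = (4 + K²)/7 = 4/7 + K²/7)
D(V) = 4/7 + (20 + 2*V)²/7 (D(V) = 4/7 + ((V + 5*4) + V)²/7 = 4/7 + ((V + 20) + V)²/7 = 4/7 + ((20 + V) + V)²/7 = 4/7 + (20 + 2*V)²/7)
√(C(-25) + D(75)) = √((45 - 25)/(-128 - 25) + (4/7 + 4*(10 + 75)²/7)) = √(20/(-153) + (4/7 + (4/7)*85²)) = √(-1/153*20 + (4/7 + (4/7)*7225)) = √(-20/153 + (4/7 + 28900/7)) = √(-20/153 + 28904/7) = √(4422172/1071) = 2*√131559617/357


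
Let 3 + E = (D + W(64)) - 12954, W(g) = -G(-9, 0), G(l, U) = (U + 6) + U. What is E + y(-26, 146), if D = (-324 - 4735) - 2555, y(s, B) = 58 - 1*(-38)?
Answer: -20481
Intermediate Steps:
y(s, B) = 96 (y(s, B) = 58 + 38 = 96)
G(l, U) = 6 + 2*U (G(l, U) = (6 + U) + U = 6 + 2*U)
W(g) = -6 (W(g) = -(6 + 2*0) = -(6 + 0) = -1*6 = -6)
D = -7614 (D = -5059 - 2555 = -7614)
E = -20577 (E = -3 + ((-7614 - 6) - 12954) = -3 + (-7620 - 12954) = -3 - 20574 = -20577)
E + y(-26, 146) = -20577 + 96 = -20481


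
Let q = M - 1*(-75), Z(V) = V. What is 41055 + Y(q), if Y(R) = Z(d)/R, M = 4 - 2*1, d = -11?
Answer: 287384/7 ≈ 41055.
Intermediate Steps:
M = 2 (M = 4 - 2 = 2)
q = 77 (q = 2 - 1*(-75) = 2 + 75 = 77)
Y(R) = -11/R
41055 + Y(q) = 41055 - 11/77 = 41055 - 11*1/77 = 41055 - ⅐ = 287384/7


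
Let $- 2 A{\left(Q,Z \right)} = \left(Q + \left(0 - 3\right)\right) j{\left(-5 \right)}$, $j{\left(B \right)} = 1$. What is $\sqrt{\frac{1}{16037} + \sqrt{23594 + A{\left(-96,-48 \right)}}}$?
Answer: $\frac{\sqrt{64148 + 514370738 \sqrt{94574}}}{32074} \approx 12.4$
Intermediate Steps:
$A{\left(Q,Z \right)} = \frac{3}{2} - \frac{Q}{2}$ ($A{\left(Q,Z \right)} = - \frac{\left(Q + \left(0 - 3\right)\right) 1}{2} = - \frac{\left(Q - 3\right) 1}{2} = - \frac{\left(-3 + Q\right) 1}{2} = - \frac{-3 + Q}{2} = \frac{3}{2} - \frac{Q}{2}$)
$\sqrt{\frac{1}{16037} + \sqrt{23594 + A{\left(-96,-48 \right)}}} = \sqrt{\frac{1}{16037} + \sqrt{23594 + \left(\frac{3}{2} - -48\right)}} = \sqrt{\frac{1}{16037} + \sqrt{23594 + \left(\frac{3}{2} + 48\right)}} = \sqrt{\frac{1}{16037} + \sqrt{23594 + \frac{99}{2}}} = \sqrt{\frac{1}{16037} + \sqrt{\frac{47287}{2}}} = \sqrt{\frac{1}{16037} + \frac{\sqrt{94574}}{2}}$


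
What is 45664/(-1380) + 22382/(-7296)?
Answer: -798359/22080 ≈ -36.158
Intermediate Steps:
45664/(-1380) + 22382/(-7296) = 45664*(-1/1380) + 22382*(-1/7296) = -11416/345 - 589/192 = -798359/22080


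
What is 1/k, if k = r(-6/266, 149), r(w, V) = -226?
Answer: -1/226 ≈ -0.0044248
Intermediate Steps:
k = -226
1/k = 1/(-226) = -1/226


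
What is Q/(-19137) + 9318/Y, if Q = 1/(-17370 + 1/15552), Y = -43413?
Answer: -5352295858342922/24936598342453651 ≈ -0.21464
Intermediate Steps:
Q = -15552/270138239 (Q = 1/(-17370 + 1/15552) = 1/(-270138239/15552) = -15552/270138239 ≈ -5.7571e-5)
Q/(-19137) + 9318/Y = -15552/270138239/(-19137) + 9318/(-43413) = -15552/270138239*(-1/19137) + 9318*(-1/43413) = 5184/1723211826581 - 3106/14471 = -5352295858342922/24936598342453651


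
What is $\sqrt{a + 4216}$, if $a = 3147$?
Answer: $\sqrt{7363} \approx 85.808$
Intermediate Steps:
$\sqrt{a + 4216} = \sqrt{3147 + 4216} = \sqrt{7363}$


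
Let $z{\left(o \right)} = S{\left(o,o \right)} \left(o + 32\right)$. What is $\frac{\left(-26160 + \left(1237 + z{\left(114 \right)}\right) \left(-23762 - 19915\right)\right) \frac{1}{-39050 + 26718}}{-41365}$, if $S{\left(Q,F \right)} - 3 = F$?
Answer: $- \frac{800145123}{510113180} \approx -1.5686$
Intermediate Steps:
$S{\left(Q,F \right)} = 3 + F$
$z{\left(o \right)} = \left(3 + o\right) \left(32 + o\right)$ ($z{\left(o \right)} = \left(3 + o\right) \left(o + 32\right) = \left(3 + o\right) \left(32 + o\right)$)
$\frac{\left(-26160 + \left(1237 + z{\left(114 \right)}\right) \left(-23762 - 19915\right)\right) \frac{1}{-39050 + 26718}}{-41365} = \frac{\left(-26160 + \left(1237 + \left(3 + 114\right) \left(32 + 114\right)\right) \left(-23762 - 19915\right)\right) \frac{1}{-39050 + 26718}}{-41365} = \frac{-26160 + \left(1237 + 117 \cdot 146\right) \left(-43677\right)}{-12332} \left(- \frac{1}{41365}\right) = \left(-26160 + \left(1237 + 17082\right) \left(-43677\right)\right) \left(- \frac{1}{12332}\right) \left(- \frac{1}{41365}\right) = \left(-26160 + 18319 \left(-43677\right)\right) \left(- \frac{1}{12332}\right) \left(- \frac{1}{41365}\right) = \left(-26160 - 800118963\right) \left(- \frac{1}{12332}\right) \left(- \frac{1}{41365}\right) = \left(-800145123\right) \left(- \frac{1}{12332}\right) \left(- \frac{1}{41365}\right) = \frac{800145123}{12332} \left(- \frac{1}{41365}\right) = - \frac{800145123}{510113180}$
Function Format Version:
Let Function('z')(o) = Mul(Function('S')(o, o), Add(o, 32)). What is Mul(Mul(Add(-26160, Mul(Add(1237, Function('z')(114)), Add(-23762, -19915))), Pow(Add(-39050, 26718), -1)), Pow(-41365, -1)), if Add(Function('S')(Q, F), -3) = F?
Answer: Rational(-800145123, 510113180) ≈ -1.5686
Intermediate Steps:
Function('S')(Q, F) = Add(3, F)
Function('z')(o) = Mul(Add(3, o), Add(32, o)) (Function('z')(o) = Mul(Add(3, o), Add(o, 32)) = Mul(Add(3, o), Add(32, o)))
Mul(Mul(Add(-26160, Mul(Add(1237, Function('z')(114)), Add(-23762, -19915))), Pow(Add(-39050, 26718), -1)), Pow(-41365, -1)) = Mul(Mul(Add(-26160, Mul(Add(1237, Mul(Add(3, 114), Add(32, 114))), Add(-23762, -19915))), Pow(Add(-39050, 26718), -1)), Pow(-41365, -1)) = Mul(Mul(Add(-26160, Mul(Add(1237, Mul(117, 146)), -43677)), Pow(-12332, -1)), Rational(-1, 41365)) = Mul(Mul(Add(-26160, Mul(Add(1237, 17082), -43677)), Rational(-1, 12332)), Rational(-1, 41365)) = Mul(Mul(Add(-26160, Mul(18319, -43677)), Rational(-1, 12332)), Rational(-1, 41365)) = Mul(Mul(Add(-26160, -800118963), Rational(-1, 12332)), Rational(-1, 41365)) = Mul(Mul(-800145123, Rational(-1, 12332)), Rational(-1, 41365)) = Mul(Rational(800145123, 12332), Rational(-1, 41365)) = Rational(-800145123, 510113180)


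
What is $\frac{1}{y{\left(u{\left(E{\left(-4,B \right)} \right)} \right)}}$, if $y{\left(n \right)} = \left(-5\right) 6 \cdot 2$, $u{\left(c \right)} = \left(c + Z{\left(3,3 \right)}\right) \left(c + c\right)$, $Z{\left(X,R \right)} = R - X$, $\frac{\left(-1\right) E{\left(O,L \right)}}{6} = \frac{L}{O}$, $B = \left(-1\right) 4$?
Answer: $- \frac{1}{60} \approx -0.016667$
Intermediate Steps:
$B = -4$
$E{\left(O,L \right)} = - \frac{6 L}{O}$ ($E{\left(O,L \right)} = - 6 \frac{L}{O} = - \frac{6 L}{O}$)
$u{\left(c \right)} = 2 c^{2}$ ($u{\left(c \right)} = \left(c + \left(3 - 3\right)\right) \left(c + c\right) = \left(c + \left(3 - 3\right)\right) 2 c = \left(c + 0\right) 2 c = c 2 c = 2 c^{2}$)
$y{\left(n \right)} = -60$ ($y{\left(n \right)} = \left(-30\right) 2 = -60$)
$\frac{1}{y{\left(u{\left(E{\left(-4,B \right)} \right)} \right)}} = \frac{1}{-60} = - \frac{1}{60}$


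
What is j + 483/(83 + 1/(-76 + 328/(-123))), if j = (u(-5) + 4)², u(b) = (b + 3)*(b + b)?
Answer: 11394948/19585 ≈ 581.82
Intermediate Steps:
u(b) = 2*b*(3 + b) (u(b) = (3 + b)*(2*b) = 2*b*(3 + b))
j = 576 (j = (2*(-5)*(3 - 5) + 4)² = (2*(-5)*(-2) + 4)² = (20 + 4)² = 24² = 576)
j + 483/(83 + 1/(-76 + 328/(-123))) = 576 + 483/(83 + 1/(-76 + 328/(-123))) = 576 + 483/(83 + 1/(-76 + 328*(-1/123))) = 576 + 483/(83 + 1/(-76 - 8/3)) = 576 + 483/(83 + 1/(-236/3)) = 576 + 483/(83 - 3/236) = 576 + 483/(19585/236) = 576 + (236/19585)*483 = 576 + 113988/19585 = 11394948/19585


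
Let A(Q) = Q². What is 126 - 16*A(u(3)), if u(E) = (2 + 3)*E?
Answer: -3474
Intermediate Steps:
u(E) = 5*E
126 - 16*A(u(3)) = 126 - 16*(5*3)² = 126 - 16*15² = 126 - 16*225 = 126 - 3600 = -3474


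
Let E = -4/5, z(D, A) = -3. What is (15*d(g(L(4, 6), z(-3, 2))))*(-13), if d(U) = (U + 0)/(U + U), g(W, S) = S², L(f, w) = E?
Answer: -195/2 ≈ -97.500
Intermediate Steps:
E = -⅘ (E = -4*⅕ = -⅘ ≈ -0.80000)
L(f, w) = -⅘
d(U) = ½ (d(U) = U/((2*U)) = U*(1/(2*U)) = ½)
(15*d(g(L(4, 6), z(-3, 2))))*(-13) = (15*(½))*(-13) = (15/2)*(-13) = -195/2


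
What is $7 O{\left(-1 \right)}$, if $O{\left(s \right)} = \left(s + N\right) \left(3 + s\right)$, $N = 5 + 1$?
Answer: $70$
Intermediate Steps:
$N = 6$
$O{\left(s \right)} = \left(3 + s\right) \left(6 + s\right)$ ($O{\left(s \right)} = \left(s + 6\right) \left(3 + s\right) = \left(6 + s\right) \left(3 + s\right) = \left(3 + s\right) \left(6 + s\right)$)
$7 O{\left(-1 \right)} = 7 \left(18 + \left(-1\right)^{2} + 9 \left(-1\right)\right) = 7 \left(18 + 1 - 9\right) = 7 \cdot 10 = 70$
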